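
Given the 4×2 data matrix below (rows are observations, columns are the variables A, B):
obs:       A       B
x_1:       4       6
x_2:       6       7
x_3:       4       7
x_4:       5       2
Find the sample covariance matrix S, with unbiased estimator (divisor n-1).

Step 1 — column means:
  mean(A) = (4 + 6 + 4 + 5) / 4 = 19/4 = 4.75
  mean(B) = (6 + 7 + 7 + 2) / 4 = 22/4 = 5.5

Step 2 — sample covariance S[i,j] = (1/(n-1)) · Σ_k (x_{k,i} - mean_i) · (x_{k,j} - mean_j), with n-1 = 3.
  S[A,A] = ((-0.75)·(-0.75) + (1.25)·(1.25) + (-0.75)·(-0.75) + (0.25)·(0.25)) / 3 = 2.75/3 = 0.9167
  S[A,B] = ((-0.75)·(0.5) + (1.25)·(1.5) + (-0.75)·(1.5) + (0.25)·(-3.5)) / 3 = -0.5/3 = -0.1667
  S[B,B] = ((0.5)·(0.5) + (1.5)·(1.5) + (1.5)·(1.5) + (-3.5)·(-3.5)) / 3 = 17/3 = 5.6667

S is symmetric (S[j,i] = S[i,j]). Assembling:

S = [[0.9167, -0.1667],
 [-0.1667, 5.6667]]


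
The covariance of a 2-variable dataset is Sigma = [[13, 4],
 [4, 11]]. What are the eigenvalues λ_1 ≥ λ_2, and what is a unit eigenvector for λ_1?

Step 1 — characteristic polynomial of 2×2 Sigma:
  det(Sigma - λI) = λ² - trace · λ + det = 0.
  trace = 13 + 11 = 24, det = 13·11 - (4)² = 127.
Step 2 — discriminant:
  Δ = trace² - 4·det = 576 - 508 = 68.
Step 3 — eigenvalues:
  λ = (trace ± √Δ)/2 = (24 ± 8.2462)/2,
  λ_1 = 16.1231,  λ_2 = 7.8769.

Step 4 — unit eigenvector for λ_1: solve (Sigma - λ_1 I)v = 0. First row:
  (13 - 16.1231)·v_x + (4)·v_y = 0, i.e. (-3.1231)·v_x + (4)·v_y = 0,
  so v ∝ (b, λ_1 - a) = (4, 3.1231) = u.
  ||u|| = √((4)² + (3.1231)²) = √(25.7538) ≈ 5.0748,
  v_1 = u/||u|| ≈ (0.7882, 0.6154) (||v_1|| = 1).

λ_1 = 16.1231,  λ_2 = 7.8769;  v_1 ≈ (0.7882, 0.6154)


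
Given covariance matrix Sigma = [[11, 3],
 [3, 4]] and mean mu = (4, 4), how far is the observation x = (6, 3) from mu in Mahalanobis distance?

Step 1 — centre the observation: (x - mu) = (2, -1).

Step 2 — invert Sigma. det(Sigma) = 11·4 - (3)² = 35.
  Sigma^{-1} = (1/det) · [[d, -b], [-b, a]] = [[0.1143, -0.0857],
 [-0.0857, 0.3143]].

Step 3 — form the quadratic (x - mu)^T · Sigma^{-1} · (x - mu):
  Sigma^{-1} · (x - mu) = (0.3143, -0.4857).
  (x - mu)^T · [Sigma^{-1} · (x - mu)] = (2)·(0.3143) + (-1)·(-0.4857) = 1.1143.

Step 4 — take square root: d = √(1.1143) ≈ 1.0556.

d(x, mu) = √(1.1143) ≈ 1.0556


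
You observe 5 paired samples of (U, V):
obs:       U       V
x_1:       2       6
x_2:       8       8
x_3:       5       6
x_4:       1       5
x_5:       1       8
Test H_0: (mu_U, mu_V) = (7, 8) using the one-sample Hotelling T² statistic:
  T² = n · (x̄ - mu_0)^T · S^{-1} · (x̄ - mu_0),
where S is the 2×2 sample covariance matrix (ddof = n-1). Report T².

Step 1 — sample mean vector:
  mean(U) = (2 + 8 + 5 + 1 + 1) / 5 = 17/5 = 3.4
  mean(V) = (6 + 8 + 6 + 5 + 8) / 5 = 33/5 = 6.6
  x̄ = (3.4, 6.6),  deviation x̄ - mu_0 = (3.4, 6.6) - (7, 8) = (-3.6, -1.4).

Step 2 — sample covariance matrix, S[i,j] = (1/(n-1)) · Σ_k (x_{k,i} - mean_i) · (x_{k,j} - mean_j), divisor n-1 = 4:
  S[U,U] = ((-1.4)·(-1.4) + (4.6)·(4.6) + (1.6)·(1.6) + (-2.4)·(-2.4) + (-2.4)·(-2.4)) / 4 = 37.2/4 = 9.3
  S[U,V] = ((-1.4)·(-0.6) + (4.6)·(1.4) + (1.6)·(-0.6) + (-2.4)·(-1.6) + (-2.4)·(1.4)) / 4 = 6.8/4 = 1.7
  S[V,V] = ((-0.6)·(-0.6) + (1.4)·(1.4) + (-0.6)·(-0.6) + (-1.6)·(-1.6) + (1.4)·(1.4)) / 4 = 7.2/4 = 1.8
  S = [[9.3, 1.7],
 [1.7, 1.8]].

Step 3 — invert S. det(S) = 9.3·1.8 - (1.7)² = 13.85.
  S^{-1} = (1/det) · [[d, -b], [-b, a]] = [[0.13, -0.1227],
 [-0.1227, 0.6715]].

Step 4 — quadratic form (x̄ - mu_0)^T · S^{-1} · (x̄ - mu_0):
  S^{-1} · (x̄ - mu_0) = (-0.296, -0.4982),
  (x̄ - mu_0)^T · [...] = (-3.6)·(-0.296) + (-1.4)·(-0.4982) = 1.7632.

Step 5 — scale by n: T² = 5 · 1.7632 = 8.8159.

T² ≈ 8.8159


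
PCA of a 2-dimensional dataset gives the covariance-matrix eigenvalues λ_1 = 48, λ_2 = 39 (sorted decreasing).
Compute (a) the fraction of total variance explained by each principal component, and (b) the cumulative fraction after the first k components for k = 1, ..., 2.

Step 1 — total variance = trace(Sigma) = Σ λ_i = 48 + 39 = 87.

Step 2 — fraction explained by component i = λ_i / Σ λ:
  PC1: 48/87 = 0.5517
  PC2: 39/87 = 0.4483

Step 3 — cumulative fraction after k components = (λ_1 + ... + λ_k) / Σ λ:
  k = 1: 48/87 = 0.5517
  k = 2: (48 + 39)/87 = 87/87 = 1

Summary (fraction, with percent):

explained: PC1 0.5517 (55.17%), PC2 0.4483 (44.83%);  cumulative: 0.5517, 1


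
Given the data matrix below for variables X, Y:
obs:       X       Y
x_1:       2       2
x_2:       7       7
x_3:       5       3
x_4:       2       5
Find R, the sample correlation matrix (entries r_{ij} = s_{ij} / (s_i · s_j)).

Step 1 — column means:
  mean(X) = (2 + 7 + 5 + 2) / 4 = 16/4 = 4
  mean(Y) = (2 + 7 + 3 + 5) / 4 = 17/4 = 4.25

Step 2 — sample variances and covariances s[i,j] = (1/(n-1)) · Σ_k (x_{k,i} - mean_i) · (x_{k,j} - mean_j), with n-1 = 3:
  s[X,X] = ((-2)·(-2) + (3)·(3) + (1)·(1) + (-2)·(-2)) / 3 = 18/3 = 6
  s[X,Y] = ((-2)·(-2.25) + (3)·(2.75) + (1)·(-1.25) + (-2)·(0.75)) / 3 = 10/3 = 3.3333
  s[Y,Y] = ((-2.25)·(-2.25) + (2.75)·(2.75) + (-1.25)·(-1.25) + (0.75)·(0.75)) / 3 = 14.75/3 = 4.9167
  Sample standard deviations s_i = √(s[i,i]):
  s(X) = √(6) = 2.4495
  s(Y) = √(4.9167) = 2.2174

Step 3 — r_{ij} = s_{ij} / (s_i · s_j):
  r[X,X] = 1 (diagonal).
  r[X,Y] = 3.3333 / (2.4495 · 2.2174) = 3.3333 / 5.4314 = 0.6137
  r[Y,Y] = 1 (diagonal).

R is symmetric with unit diagonal. Assembling:

R = [[1, 0.6137],
 [0.6137, 1]]


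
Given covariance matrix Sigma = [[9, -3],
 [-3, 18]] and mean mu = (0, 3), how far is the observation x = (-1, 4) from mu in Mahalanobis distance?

Step 1 — centre the observation: (x - mu) = (-1, 1).

Step 2 — invert Sigma. det(Sigma) = 9·18 - (-3)² = 153.
  Sigma^{-1} = (1/det) · [[d, -b], [-b, a]] = [[0.1176, 0.0196],
 [0.0196, 0.0588]].

Step 3 — form the quadratic (x - mu)^T · Sigma^{-1} · (x - mu):
  Sigma^{-1} · (x - mu) = (-0.098, 0.0392).
  (x - mu)^T · [Sigma^{-1} · (x - mu)] = (-1)·(-0.098) + (1)·(0.0392) = 0.1373.

Step 4 — take square root: d = √(0.1373) ≈ 0.3705.

d(x, mu) = √(0.1373) ≈ 0.3705


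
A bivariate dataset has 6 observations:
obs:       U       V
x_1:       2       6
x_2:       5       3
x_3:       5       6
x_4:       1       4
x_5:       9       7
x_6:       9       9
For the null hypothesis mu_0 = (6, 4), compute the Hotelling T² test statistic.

Step 1 — sample mean vector:
  mean(U) = (2 + 5 + 5 + 1 + 9 + 9) / 6 = 31/6 = 5.1667
  mean(V) = (6 + 3 + 6 + 4 + 7 + 9) / 6 = 35/6 = 5.8333
  x̄ = (5.1667, 5.8333),  deviation x̄ - mu_0 = (5.1667, 5.8333) - (6, 4) = (-0.8333, 1.8333).

Step 2 — sample covariance matrix, S[i,j] = (1/(n-1)) · Σ_k (x_{k,i} - mean_i) · (x_{k,j} - mean_j), divisor n-1 = 5:
  S[U,U] = ((-3.1667)·(-3.1667) + (-0.1667)·(-0.1667) + (-0.1667)·(-0.1667) + (-4.1667)·(-4.1667) + (3.8333)·(3.8333) + (3.8333)·(3.8333)) / 5 = 56.8333/5 = 11.3667
  S[U,V] = ((-3.1667)·(0.1667) + (-0.1667)·(-2.8333) + (-0.1667)·(0.1667) + (-4.1667)·(-1.8333) + (3.8333)·(1.1667) + (3.8333)·(3.1667)) / 5 = 24.1667/5 = 4.8333
  S[V,V] = ((0.1667)·(0.1667) + (-2.8333)·(-2.8333) + (0.1667)·(0.1667) + (-1.8333)·(-1.8333) + (1.1667)·(1.1667) + (3.1667)·(3.1667)) / 5 = 22.8333/5 = 4.5667
  S = [[11.3667, 4.8333],
 [4.8333, 4.5667]].

Step 3 — invert S. det(S) = 11.3667·4.5667 - (4.8333)² = 28.5467.
  S^{-1} = (1/det) · [[d, -b], [-b, a]] = [[0.16, -0.1693],
 [-0.1693, 0.3982]].

Step 4 — quadratic form (x̄ - mu_0)^T · S^{-1} · (x̄ - mu_0):
  S^{-1} · (x̄ - mu_0) = (-0.4437, 0.8711),
  (x̄ - mu_0)^T · [...] = (-0.8333)·(-0.4437) + (1.8333)·(0.8711) = 1.9668.

Step 5 — scale by n: T² = 6 · 1.9668 = 11.8006.

T² ≈ 11.8006


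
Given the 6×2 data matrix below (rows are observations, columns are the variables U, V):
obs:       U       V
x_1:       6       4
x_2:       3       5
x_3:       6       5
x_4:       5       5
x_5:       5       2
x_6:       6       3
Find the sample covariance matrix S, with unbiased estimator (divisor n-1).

Step 1 — column means:
  mean(U) = (6 + 3 + 6 + 5 + 5 + 6) / 6 = 31/6 = 5.1667
  mean(V) = (4 + 5 + 5 + 5 + 2 + 3) / 6 = 24/6 = 4

Step 2 — sample covariance S[i,j] = (1/(n-1)) · Σ_k (x_{k,i} - mean_i) · (x_{k,j} - mean_j), with n-1 = 5.
  S[U,U] = ((0.8333)·(0.8333) + (-2.1667)·(-2.1667) + (0.8333)·(0.8333) + (-0.1667)·(-0.1667) + (-0.1667)·(-0.1667) + (0.8333)·(0.8333)) / 5 = 6.8333/5 = 1.3667
  S[U,V] = ((0.8333)·(0) + (-2.1667)·(1) + (0.8333)·(1) + (-0.1667)·(1) + (-0.1667)·(-2) + (0.8333)·(-1)) / 5 = -2/5 = -0.4
  S[V,V] = ((0)·(0) + (1)·(1) + (1)·(1) + (1)·(1) + (-2)·(-2) + (-1)·(-1)) / 5 = 8/5 = 1.6

S is symmetric (S[j,i] = S[i,j]). Assembling:

S = [[1.3667, -0.4],
 [-0.4, 1.6]]


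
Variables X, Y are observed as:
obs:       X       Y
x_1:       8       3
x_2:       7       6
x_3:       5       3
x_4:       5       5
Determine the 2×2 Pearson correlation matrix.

Step 1 — column means:
  mean(X) = (8 + 7 + 5 + 5) / 4 = 25/4 = 6.25
  mean(Y) = (3 + 6 + 3 + 5) / 4 = 17/4 = 4.25

Step 2 — sample variances and covariances s[i,j] = (1/(n-1)) · Σ_k (x_{k,i} - mean_i) · (x_{k,j} - mean_j), with n-1 = 3:
  s[X,X] = ((1.75)·(1.75) + (0.75)·(0.75) + (-1.25)·(-1.25) + (-1.25)·(-1.25)) / 3 = 6.75/3 = 2.25
  s[X,Y] = ((1.75)·(-1.25) + (0.75)·(1.75) + (-1.25)·(-1.25) + (-1.25)·(0.75)) / 3 = -0.25/3 = -0.0833
  s[Y,Y] = ((-1.25)·(-1.25) + (1.75)·(1.75) + (-1.25)·(-1.25) + (0.75)·(0.75)) / 3 = 6.75/3 = 2.25
  Sample standard deviations s_i = √(s[i,i]):
  s(X) = √(2.25) = 1.5
  s(Y) = √(2.25) = 1.5

Step 3 — r_{ij} = s_{ij} / (s_i · s_j):
  r[X,X] = 1 (diagonal).
  r[X,Y] = -0.0833 / (1.5 · 1.5) = -0.0833 / 2.25 = -0.037
  r[Y,Y] = 1 (diagonal).

R is symmetric with unit diagonal. Assembling:

R = [[1, -0.037],
 [-0.037, 1]]


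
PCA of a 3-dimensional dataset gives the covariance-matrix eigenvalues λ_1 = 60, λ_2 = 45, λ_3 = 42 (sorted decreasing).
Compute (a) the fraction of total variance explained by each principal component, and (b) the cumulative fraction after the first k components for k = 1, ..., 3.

Step 1 — total variance = trace(Sigma) = Σ λ_i = 60 + 45 + 42 = 147.

Step 2 — fraction explained by component i = λ_i / Σ λ:
  PC1: 60/147 = 0.4082
  PC2: 45/147 = 0.3061
  PC3: 42/147 = 0.2857

Step 3 — cumulative fraction after k components = (λ_1 + ... + λ_k) / Σ λ:
  k = 1: 60/147 = 0.4082
  k = 2: (60 + 45)/147 = 105/147 = 0.7143
  k = 3: (60 + 45 + 42)/147 = 147/147 = 1

Summary (fraction, with percent):

explained: PC1 0.4082 (40.82%), PC2 0.3061 (30.61%), PC3 0.2857 (28.57%);  cumulative: 0.4082, 0.7143, 1


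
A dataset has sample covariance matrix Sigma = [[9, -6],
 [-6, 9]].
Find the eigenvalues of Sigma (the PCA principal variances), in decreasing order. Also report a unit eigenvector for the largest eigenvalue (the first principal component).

Step 1 — characteristic polynomial of 2×2 Sigma:
  det(Sigma - λI) = λ² - trace · λ + det = 0.
  trace = 9 + 9 = 18, det = 9·9 - (-6)² = 45.
Step 2 — discriminant:
  Δ = trace² - 4·det = 324 - 180 = 144.
Step 3 — eigenvalues:
  λ = (trace ± √Δ)/2 = (18 ± 12)/2,
  λ_1 = 15,  λ_2 = 3.

Step 4 — unit eigenvector for λ_1: solve (Sigma - λ_1 I)v = 0. First row:
  (9 - 15)·v_x + (-6)·v_y = 0, i.e. (-6)·v_x + (-6)·v_y = 0,
  so v ∝ (b, λ_1 - a) = (-6, 6); multiply by -1 so the first entry is positive: u = (6, -6).
  ||u|| = √((6)² + (-6)²) = √(72) ≈ 8.4853,
  v_1 = u/||u|| ≈ (0.7071, -0.7071) (||v_1|| = 1).

λ_1 = 15,  λ_2 = 3;  v_1 ≈ (0.7071, -0.7071)


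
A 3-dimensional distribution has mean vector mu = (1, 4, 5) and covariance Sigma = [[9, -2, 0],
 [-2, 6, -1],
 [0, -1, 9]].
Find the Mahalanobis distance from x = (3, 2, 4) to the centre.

Step 1 — centre the observation: (x - mu) = (2, -2, -1).

Step 2 — invert Sigma (cofactor / det for 3×3, or solve directly):
  Sigma^{-1} = [[0.1202, 0.0408, 0.0045],
 [0.0408, 0.1837, 0.0204],
 [0.0045, 0.0204, 0.1134]].

Step 3 — form the quadratic (x - mu)^T · Sigma^{-1} · (x - mu):
  Sigma^{-1} · (x - mu) = (0.1542, -0.3061, -0.1451).
  (x - mu)^T · [Sigma^{-1} · (x - mu)] = (2)·(0.1542) + (-2)·(-0.3061) + (-1)·(-0.1451) = 1.0658.

Step 4 — take square root: d = √(1.0658) ≈ 1.0324.

d(x, mu) = √(1.0658) ≈ 1.0324


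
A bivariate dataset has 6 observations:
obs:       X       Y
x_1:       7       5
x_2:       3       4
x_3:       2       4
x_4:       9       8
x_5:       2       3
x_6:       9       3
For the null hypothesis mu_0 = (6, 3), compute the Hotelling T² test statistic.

Step 1 — sample mean vector:
  mean(X) = (7 + 3 + 2 + 9 + 2 + 9) / 6 = 32/6 = 5.3333
  mean(Y) = (5 + 4 + 4 + 8 + 3 + 3) / 6 = 27/6 = 4.5
  x̄ = (5.3333, 4.5),  deviation x̄ - mu_0 = (5.3333, 4.5) - (6, 3) = (-0.6667, 1.5).

Step 2 — sample covariance matrix, S[i,j] = (1/(n-1)) · Σ_k (x_{k,i} - mean_i) · (x_{k,j} - mean_j), divisor n-1 = 5:
  S[X,X] = ((1.6667)·(1.6667) + (-2.3333)·(-2.3333) + (-3.3333)·(-3.3333) + (3.6667)·(3.6667) + (-3.3333)·(-3.3333) + (3.6667)·(3.6667)) / 5 = 57.3333/5 = 11.4667
  S[X,Y] = ((1.6667)·(0.5) + (-2.3333)·(-0.5) + (-3.3333)·(-0.5) + (3.6667)·(3.5) + (-3.3333)·(-1.5) + (3.6667)·(-1.5)) / 5 = 16/5 = 3.2
  S[Y,Y] = ((0.5)·(0.5) + (-0.5)·(-0.5) + (-0.5)·(-0.5) + (3.5)·(3.5) + (-1.5)·(-1.5) + (-1.5)·(-1.5)) / 5 = 17.5/5 = 3.5
  S = [[11.4667, 3.2],
 [3.2, 3.5]].

Step 3 — invert S. det(S) = 11.4667·3.5 - (3.2)² = 29.8933.
  S^{-1} = (1/det) · [[d, -b], [-b, a]] = [[0.1171, -0.107],
 [-0.107, 0.3836]].

Step 4 — quadratic form (x̄ - mu_0)^T · S^{-1} · (x̄ - mu_0):
  S^{-1} · (x̄ - mu_0) = (-0.2386, 0.6467),
  (x̄ - mu_0)^T · [...] = (-0.6667)·(-0.2386) + (1.5)·(0.6467) = 1.1292.

Step 5 — scale by n: T² = 6 · 1.1292 = 6.7752.

T² ≈ 6.7752


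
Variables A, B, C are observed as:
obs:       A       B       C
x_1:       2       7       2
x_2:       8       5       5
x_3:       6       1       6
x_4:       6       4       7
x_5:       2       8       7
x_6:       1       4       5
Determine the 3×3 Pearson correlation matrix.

Step 1 — column means:
  mean(A) = (2 + 8 + 6 + 6 + 2 + 1) / 6 = 25/6 = 4.1667
  mean(B) = (7 + 5 + 1 + 4 + 8 + 4) / 6 = 29/6 = 4.8333
  mean(C) = (2 + 5 + 6 + 7 + 7 + 5) / 6 = 32/6 = 5.3333

Step 2 — sample variances and covariances s[i,j] = (1/(n-1)) · Σ_k (x_{k,i} - mean_i) · (x_{k,j} - mean_j), with n-1 = 5:
  s[A,A] = ((-2.1667)·(-2.1667) + (3.8333)·(3.8333) + (1.8333)·(1.8333) + (1.8333)·(1.8333) + (-2.1667)·(-2.1667) + (-3.1667)·(-3.1667)) / 5 = 40.8333/5 = 8.1667
  s[A,B] = ((-2.1667)·(2.1667) + (3.8333)·(0.1667) + (1.8333)·(-3.8333) + (1.8333)·(-0.8333) + (-2.1667)·(3.1667) + (-3.1667)·(-0.8333)) / 5 = -16.8333/5 = -3.3667
  s[A,C] = ((-2.1667)·(-3.3333) + (3.8333)·(-0.3333) + (1.8333)·(0.6667) + (1.8333)·(1.6667) + (-2.1667)·(1.6667) + (-3.1667)·(-0.3333)) / 5 = 7.6667/5 = 1.5333
  s[B,B] = ((2.1667)·(2.1667) + (0.1667)·(0.1667) + (-3.8333)·(-3.8333) + (-0.8333)·(-0.8333) + (3.1667)·(3.1667) + (-0.8333)·(-0.8333)) / 5 = 30.8333/5 = 6.1667
  s[B,C] = ((2.1667)·(-3.3333) + (0.1667)·(-0.3333) + (-3.8333)·(0.6667) + (-0.8333)·(1.6667) + (3.1667)·(1.6667) + (-0.8333)·(-0.3333)) / 5 = -5.6667/5 = -1.1333
  s[C,C] = ((-3.3333)·(-3.3333) + (-0.3333)·(-0.3333) + (0.6667)·(0.6667) + (1.6667)·(1.6667) + (1.6667)·(1.6667) + (-0.3333)·(-0.3333)) / 5 = 17.3333/5 = 3.4667
  Sample standard deviations s_i = √(s[i,i]):
  s(A) = √(8.1667) = 2.8577
  s(B) = √(6.1667) = 2.4833
  s(C) = √(3.4667) = 1.8619

Step 3 — r_{ij} = s_{ij} / (s_i · s_j):
  r[A,A] = 1 (diagonal).
  r[A,B] = -3.3667 / (2.8577 · 2.4833) = -3.3667 / 7.0966 = -0.4744
  r[A,C] = 1.5333 / (2.8577 · 1.8619) = 1.5333 / 5.3208 = 0.2882
  r[B,B] = 1 (diagonal).
  r[B,C] = -1.1333 / (2.4833 · 1.8619) = -1.1333 / 4.6236 = -0.2451
  r[C,C] = 1 (diagonal).

R is symmetric with unit diagonal. Assembling:

R = [[1, -0.4744, 0.2882],
 [-0.4744, 1, -0.2451],
 [0.2882, -0.2451, 1]]


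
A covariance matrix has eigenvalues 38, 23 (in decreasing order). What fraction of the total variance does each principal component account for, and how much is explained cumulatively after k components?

Step 1 — total variance = trace(Sigma) = Σ λ_i = 38 + 23 = 61.

Step 2 — fraction explained by component i = λ_i / Σ λ:
  PC1: 38/61 = 0.623
  PC2: 23/61 = 0.377

Step 3 — cumulative fraction after k components = (λ_1 + ... + λ_k) / Σ λ:
  k = 1: 38/61 = 0.623
  k = 2: (38 + 23)/61 = 61/61 = 1

Summary (fraction, with percent):

explained: PC1 0.623 (62.3%), PC2 0.377 (37.7%);  cumulative: 0.623, 1


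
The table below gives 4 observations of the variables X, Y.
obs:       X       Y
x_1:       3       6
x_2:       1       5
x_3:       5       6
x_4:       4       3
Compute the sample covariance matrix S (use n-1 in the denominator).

Step 1 — column means:
  mean(X) = (3 + 1 + 5 + 4) / 4 = 13/4 = 3.25
  mean(Y) = (6 + 5 + 6 + 3) / 4 = 20/4 = 5

Step 2 — sample covariance S[i,j] = (1/(n-1)) · Σ_k (x_{k,i} - mean_i) · (x_{k,j} - mean_j), with n-1 = 3.
  S[X,X] = ((-0.25)·(-0.25) + (-2.25)·(-2.25) + (1.75)·(1.75) + (0.75)·(0.75)) / 3 = 8.75/3 = 2.9167
  S[X,Y] = ((-0.25)·(1) + (-2.25)·(0) + (1.75)·(1) + (0.75)·(-2)) / 3 = 0/3 = 0
  S[Y,Y] = ((1)·(1) + (0)·(0) + (1)·(1) + (-2)·(-2)) / 3 = 6/3 = 2

S is symmetric (S[j,i] = S[i,j]). Assembling:

S = [[2.9167, 0],
 [0, 2]]


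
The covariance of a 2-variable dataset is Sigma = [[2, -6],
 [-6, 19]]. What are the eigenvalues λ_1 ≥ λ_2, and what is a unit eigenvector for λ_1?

Step 1 — characteristic polynomial of 2×2 Sigma:
  det(Sigma - λI) = λ² - trace · λ + det = 0.
  trace = 2 + 19 = 21, det = 2·19 - (-6)² = 2.
Step 2 — discriminant:
  Δ = trace² - 4·det = 441 - 8 = 433.
Step 3 — eigenvalues:
  λ = (trace ± √Δ)/2 = (21 ± 20.8087)/2,
  λ_1 = 20.9043,  λ_2 = 0.0957.

Step 4 — unit eigenvector for λ_1: solve (Sigma - λ_1 I)v = 0. First row:
  (2 - 20.9043)·v_x + (-6)·v_y = 0, i.e. (-18.9043)·v_x + (-6)·v_y = 0,
  so v ∝ (b, λ_1 - a) = (-6, 18.9043); multiply by -1 so the first entry is positive: u = (6, -18.9043).
  ||u|| = √((6)² + (-18.9043)²) = √(393.3735) ≈ 19.8336,
  v_1 = u/||u|| ≈ (0.3025, -0.9531) (||v_1|| = 1).

λ_1 = 20.9043,  λ_2 = 0.0957;  v_1 ≈ (0.3025, -0.9531)


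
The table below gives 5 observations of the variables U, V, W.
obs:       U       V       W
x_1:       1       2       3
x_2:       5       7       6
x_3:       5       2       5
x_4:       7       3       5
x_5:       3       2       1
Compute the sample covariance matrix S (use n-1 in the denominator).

Step 1 — column means:
  mean(U) = (1 + 5 + 5 + 7 + 3) / 5 = 21/5 = 4.2
  mean(V) = (2 + 7 + 2 + 3 + 2) / 5 = 16/5 = 3.2
  mean(W) = (3 + 6 + 5 + 5 + 1) / 5 = 20/5 = 4

Step 2 — sample covariance S[i,j] = (1/(n-1)) · Σ_k (x_{k,i} - mean_i) · (x_{k,j} - mean_j), with n-1 = 4.
  S[U,U] = ((-3.2)·(-3.2) + (0.8)·(0.8) + (0.8)·(0.8) + (2.8)·(2.8) + (-1.2)·(-1.2)) / 4 = 20.8/4 = 5.2
  S[U,V] = ((-3.2)·(-1.2) + (0.8)·(3.8) + (0.8)·(-1.2) + (2.8)·(-0.2) + (-1.2)·(-1.2)) / 4 = 6.8/4 = 1.7
  S[U,W] = ((-3.2)·(-1) + (0.8)·(2) + (0.8)·(1) + (2.8)·(1) + (-1.2)·(-3)) / 4 = 12/4 = 3
  S[V,V] = ((-1.2)·(-1.2) + (3.8)·(3.8) + (-1.2)·(-1.2) + (-0.2)·(-0.2) + (-1.2)·(-1.2)) / 4 = 18.8/4 = 4.7
  S[V,W] = ((-1.2)·(-1) + (3.8)·(2) + (-1.2)·(1) + (-0.2)·(1) + (-1.2)·(-3)) / 4 = 11/4 = 2.75
  S[W,W] = ((-1)·(-1) + (2)·(2) + (1)·(1) + (1)·(1) + (-3)·(-3)) / 4 = 16/4 = 4

S is symmetric (S[j,i] = S[i,j]). Assembling:

S = [[5.2, 1.7, 3],
 [1.7, 4.7, 2.75],
 [3, 2.75, 4]]


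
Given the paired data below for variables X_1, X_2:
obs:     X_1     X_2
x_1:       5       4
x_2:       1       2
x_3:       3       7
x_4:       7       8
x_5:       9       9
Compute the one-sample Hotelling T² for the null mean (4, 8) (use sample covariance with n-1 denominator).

Step 1 — sample mean vector:
  mean(X_1) = (5 + 1 + 3 + 7 + 9) / 5 = 25/5 = 5
  mean(X_2) = (4 + 2 + 7 + 8 + 9) / 5 = 30/5 = 6
  x̄ = (5, 6),  deviation x̄ - mu_0 = (5, 6) - (4, 8) = (1, -2).

Step 2 — sample covariance matrix, S[i,j] = (1/(n-1)) · Σ_k (x_{k,i} - mean_i) · (x_{k,j} - mean_j), divisor n-1 = 4:
  S[X_1,X_1] = ((0)·(0) + (-4)·(-4) + (-2)·(-2) + (2)·(2) + (4)·(4)) / 4 = 40/4 = 10
  S[X_1,X_2] = ((0)·(-2) + (-4)·(-4) + (-2)·(1) + (2)·(2) + (4)·(3)) / 4 = 30/4 = 7.5
  S[X_2,X_2] = ((-2)·(-2) + (-4)·(-4) + (1)·(1) + (2)·(2) + (3)·(3)) / 4 = 34/4 = 8.5
  S = [[10, 7.5],
 [7.5, 8.5]].

Step 3 — invert S. det(S) = 10·8.5 - (7.5)² = 28.75.
  S^{-1} = (1/det) · [[d, -b], [-b, a]] = [[0.2957, -0.2609],
 [-0.2609, 0.3478]].

Step 4 — quadratic form (x̄ - mu_0)^T · S^{-1} · (x̄ - mu_0):
  S^{-1} · (x̄ - mu_0) = (0.8174, -0.9565),
  (x̄ - mu_0)^T · [...] = (1)·(0.8174) + (-2)·(-0.9565) = 2.7304.

Step 5 — scale by n: T² = 5 · 2.7304 = 13.6522.

T² ≈ 13.6522


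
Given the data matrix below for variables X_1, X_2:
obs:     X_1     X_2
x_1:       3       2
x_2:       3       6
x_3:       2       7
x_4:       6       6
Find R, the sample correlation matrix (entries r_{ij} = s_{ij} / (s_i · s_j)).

Step 1 — column means:
  mean(X_1) = (3 + 3 + 2 + 6) / 4 = 14/4 = 3.5
  mean(X_2) = (2 + 6 + 7 + 6) / 4 = 21/4 = 5.25

Step 2 — sample variances and covariances s[i,j] = (1/(n-1)) · Σ_k (x_{k,i} - mean_i) · (x_{k,j} - mean_j), with n-1 = 3:
  s[X_1,X_1] = ((-0.5)·(-0.5) + (-0.5)·(-0.5) + (-1.5)·(-1.5) + (2.5)·(2.5)) / 3 = 9/3 = 3
  s[X_1,X_2] = ((-0.5)·(-3.25) + (-0.5)·(0.75) + (-1.5)·(1.75) + (2.5)·(0.75)) / 3 = 0.5/3 = 0.1667
  s[X_2,X_2] = ((-3.25)·(-3.25) + (0.75)·(0.75) + (1.75)·(1.75) + (0.75)·(0.75)) / 3 = 14.75/3 = 4.9167
  Sample standard deviations s_i = √(s[i,i]):
  s(X_1) = √(3) = 1.7321
  s(X_2) = √(4.9167) = 2.2174

Step 3 — r_{ij} = s_{ij} / (s_i · s_j):
  r[X_1,X_1] = 1 (diagonal).
  r[X_1,X_2] = 0.1667 / (1.7321 · 2.2174) = 0.1667 / 3.8406 = 0.0434
  r[X_2,X_2] = 1 (diagonal).

R is symmetric with unit diagonal. Assembling:

R = [[1, 0.0434],
 [0.0434, 1]]


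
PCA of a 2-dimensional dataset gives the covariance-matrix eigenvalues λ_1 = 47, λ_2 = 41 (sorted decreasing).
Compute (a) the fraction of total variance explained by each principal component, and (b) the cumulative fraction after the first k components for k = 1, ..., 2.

Step 1 — total variance = trace(Sigma) = Σ λ_i = 47 + 41 = 88.

Step 2 — fraction explained by component i = λ_i / Σ λ:
  PC1: 47/88 = 0.5341
  PC2: 41/88 = 0.4659

Step 3 — cumulative fraction after k components = (λ_1 + ... + λ_k) / Σ λ:
  k = 1: 47/88 = 0.5341
  k = 2: (47 + 41)/88 = 88/88 = 1

Summary (fraction, with percent):

explained: PC1 0.5341 (53.41%), PC2 0.4659 (46.59%);  cumulative: 0.5341, 1


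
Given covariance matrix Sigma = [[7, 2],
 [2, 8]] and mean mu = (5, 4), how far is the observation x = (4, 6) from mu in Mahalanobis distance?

Step 1 — centre the observation: (x - mu) = (-1, 2).

Step 2 — invert Sigma. det(Sigma) = 7·8 - (2)² = 52.
  Sigma^{-1} = (1/det) · [[d, -b], [-b, a]] = [[0.1538, -0.0385],
 [-0.0385, 0.1346]].

Step 3 — form the quadratic (x - mu)^T · Sigma^{-1} · (x - mu):
  Sigma^{-1} · (x - mu) = (-0.2308, 0.3077).
  (x - mu)^T · [Sigma^{-1} · (x - mu)] = (-1)·(-0.2308) + (2)·(0.3077) = 0.8462.

Step 4 — take square root: d = √(0.8462) ≈ 0.9199.

d(x, mu) = √(0.8462) ≈ 0.9199


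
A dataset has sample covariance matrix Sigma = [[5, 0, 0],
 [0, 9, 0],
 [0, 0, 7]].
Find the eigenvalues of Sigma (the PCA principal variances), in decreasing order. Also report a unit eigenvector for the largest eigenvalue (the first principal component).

Step 1 — characteristic polynomial p(λ) = det(λI - Sigma) = λ³ - tr·λ² + c_1·λ - det, where tr = trace, c_1 = sum of the principal 2×2 minors, det = det(Sigma):
  tr = 5 + 9 + 7 = 21,
  c_1 = (5·9 - (0)²) + (5·7 - (0)²) + (9·7 - (0)²) = 45 + 35 + 63 = 143,
  det = 5·(9·7 - (0)²) - (0)·((0)·7 - (0)·(0)) + (0)·((0)·(0) - 9·(0)) = 5·(63) - (0)·(0) + (0)·(0) = 315.
  So p(λ) = λ³ - 21λ² + 143λ - 315.
Step 2 — look for an integer root (rational root theorem: any rational root is an integer divisor of 315). Testing λ = 5:
  p(5) = 125 - 525 + 715 - 315 = 0  ✓
  Dividing out (λ - 5): p(λ) = (λ - 5)(λ² - 16λ + 63).
Step 3 — remaining eigenvalues from the quadratic λ² - 16λ + 63 = 0:
  Δ = 16² - 4·63 = 256 - 252 = 4,  λ = (16 ± √4)/2 = (16 ± 2)/2 = 9 or 7.
  Sorted: λ_1 = 9,  λ_2 = 7,  λ_3 = 5  (check: sum = 21 = tr ✓).

Step 4 — unit eigenvector for λ_1 = 9: v spans the null space of (Sigma - λ_1 I), whose rows are
  r_1 = (-4, 0, 0),  r_2 = (0, 0, 0),  r_3 = (0, 0, -2).
  v is orthogonal to every row, so take v ∝ r_1 × r_3 = ((0)·(-2) - (0)·(0), (0)·(0) - (-4)·(-2), (-4)·(0) - (0)·(0)) = (0, -8, 0).
  Rescale (divide by 8; multiply by -1 so the first nonzero entry is positive): u = (0, 1, 0).
  ||u|| = √((0)² + (1)² + (0)²) = √(1) = 1,  v_1 = u/||u|| ≈ (0, 1, 0) (||v_1|| = 1).

λ_1 = 9,  λ_2 = 7,  λ_3 = 5;  v_1 ≈ (0, 1, 0)


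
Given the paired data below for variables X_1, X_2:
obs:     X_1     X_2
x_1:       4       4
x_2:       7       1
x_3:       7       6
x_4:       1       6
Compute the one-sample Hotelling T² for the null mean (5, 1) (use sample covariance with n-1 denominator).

Step 1 — sample mean vector:
  mean(X_1) = (4 + 7 + 7 + 1) / 4 = 19/4 = 4.75
  mean(X_2) = (4 + 1 + 6 + 6) / 4 = 17/4 = 4.25
  x̄ = (4.75, 4.25),  deviation x̄ - mu_0 = (4.75, 4.25) - (5, 1) = (-0.25, 3.25).

Step 2 — sample covariance matrix, S[i,j] = (1/(n-1)) · Σ_k (x_{k,i} - mean_i) · (x_{k,j} - mean_j), divisor n-1 = 3:
  S[X_1,X_1] = ((-0.75)·(-0.75) + (2.25)·(2.25) + (2.25)·(2.25) + (-3.75)·(-3.75)) / 3 = 24.75/3 = 8.25
  S[X_1,X_2] = ((-0.75)·(-0.25) + (2.25)·(-3.25) + (2.25)·(1.75) + (-3.75)·(1.75)) / 3 = -9.75/3 = -3.25
  S[X_2,X_2] = ((-0.25)·(-0.25) + (-3.25)·(-3.25) + (1.75)·(1.75) + (1.75)·(1.75)) / 3 = 16.75/3 = 5.5833
  S = [[8.25, -3.25],
 [-3.25, 5.5833]].

Step 3 — invert S. det(S) = 8.25·5.5833 - (-3.25)² = 35.5.
  S^{-1} = (1/det) · [[d, -b], [-b, a]] = [[0.1573, 0.0915],
 [0.0915, 0.2324]].

Step 4 — quadratic form (x̄ - mu_0)^T · S^{-1} · (x̄ - mu_0):
  S^{-1} · (x̄ - mu_0) = (0.2582, 0.7324),
  (x̄ - mu_0)^T · [...] = (-0.25)·(0.2582) + (3.25)·(0.7324) = 2.3157.

Step 5 — scale by n: T² = 4 · 2.3157 = 9.2629.

T² ≈ 9.2629


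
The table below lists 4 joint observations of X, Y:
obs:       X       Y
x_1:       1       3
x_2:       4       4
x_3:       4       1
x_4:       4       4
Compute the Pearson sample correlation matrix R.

Step 1 — column means:
  mean(X) = (1 + 4 + 4 + 4) / 4 = 13/4 = 3.25
  mean(Y) = (3 + 4 + 1 + 4) / 4 = 12/4 = 3

Step 2 — sample variances and covariances s[i,j] = (1/(n-1)) · Σ_k (x_{k,i} - mean_i) · (x_{k,j} - mean_j), with n-1 = 3:
  s[X,X] = ((-2.25)·(-2.25) + (0.75)·(0.75) + (0.75)·(0.75) + (0.75)·(0.75)) / 3 = 6.75/3 = 2.25
  s[X,Y] = ((-2.25)·(0) + (0.75)·(1) + (0.75)·(-2) + (0.75)·(1)) / 3 = 0/3 = 0
  s[Y,Y] = ((0)·(0) + (1)·(1) + (-2)·(-2) + (1)·(1)) / 3 = 6/3 = 2
  Sample standard deviations s_i = √(s[i,i]):
  s(X) = √(2.25) = 1.5
  s(Y) = √(2) = 1.4142

Step 3 — r_{ij} = s_{ij} / (s_i · s_j):
  r[X,X] = 1 (diagonal).
  r[X,Y] = 0 / (1.5 · 1.4142) = 0 / 2.1213 = 0
  r[Y,Y] = 1 (diagonal).

R is symmetric with unit diagonal. Assembling:

R = [[1, 0],
 [0, 1]]


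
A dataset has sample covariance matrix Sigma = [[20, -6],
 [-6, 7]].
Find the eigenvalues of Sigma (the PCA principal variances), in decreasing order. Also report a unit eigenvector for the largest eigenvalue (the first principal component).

Step 1 — characteristic polynomial of 2×2 Sigma:
  det(Sigma - λI) = λ² - trace · λ + det = 0.
  trace = 20 + 7 = 27, det = 20·7 - (-6)² = 104.
Step 2 — discriminant:
  Δ = trace² - 4·det = 729 - 416 = 313.
Step 3 — eigenvalues:
  λ = (trace ± √Δ)/2 = (27 ± 17.6918)/2,
  λ_1 = 22.3459,  λ_2 = 4.6541.

Step 4 — unit eigenvector for λ_1: solve (Sigma - λ_1 I)v = 0. First row:
  (20 - 22.3459)·v_x + (-6)·v_y = 0, i.e. (-2.3459)·v_x + (-6)·v_y = 0,
  so v ∝ (b, λ_1 - a) = (-6, 2.3459); multiply by -1 so the first entry is positive: u = (6, -2.3459).
  ||u|| = √((6)² + (-2.3459)²) = √(41.5033) ≈ 6.4423,
  v_1 = u/||u|| ≈ (0.9313, -0.3641) (||v_1|| = 1).

λ_1 = 22.3459,  λ_2 = 4.6541;  v_1 ≈ (0.9313, -0.3641)


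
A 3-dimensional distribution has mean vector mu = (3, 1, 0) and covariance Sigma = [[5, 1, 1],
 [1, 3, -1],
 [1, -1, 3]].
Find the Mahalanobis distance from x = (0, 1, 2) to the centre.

Step 1 — centre the observation: (x - mu) = (-3, 0, 2).

Step 2 — invert Sigma (cofactor / det for 3×3, or solve directly):
  Sigma^{-1} = [[0.25, -0.125, -0.125],
 [-0.125, 0.4375, 0.1875],
 [-0.125, 0.1875, 0.4375]].

Step 3 — form the quadratic (x - mu)^T · Sigma^{-1} · (x - mu):
  Sigma^{-1} · (x - mu) = (-1, 0.75, 1.25).
  (x - mu)^T · [Sigma^{-1} · (x - mu)] = (-3)·(-1) + (0)·(0.75) + (2)·(1.25) = 5.5.

Step 4 — take square root: d = √(5.5) ≈ 2.3452.

d(x, mu) = √(5.5) ≈ 2.3452


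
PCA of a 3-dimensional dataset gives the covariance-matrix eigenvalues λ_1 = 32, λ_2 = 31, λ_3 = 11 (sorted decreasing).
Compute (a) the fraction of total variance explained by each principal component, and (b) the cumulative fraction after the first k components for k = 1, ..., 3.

Step 1 — total variance = trace(Sigma) = Σ λ_i = 32 + 31 + 11 = 74.

Step 2 — fraction explained by component i = λ_i / Σ λ:
  PC1: 32/74 = 0.4324
  PC2: 31/74 = 0.4189
  PC3: 11/74 = 0.1486

Step 3 — cumulative fraction after k components = (λ_1 + ... + λ_k) / Σ λ:
  k = 1: 32/74 = 0.4324
  k = 2: (32 + 31)/74 = 63/74 = 0.8514
  k = 3: (32 + 31 + 11)/74 = 74/74 = 1

Summary (fraction, with percent):

explained: PC1 0.4324 (43.24%), PC2 0.4189 (41.89%), PC3 0.1486 (14.86%);  cumulative: 0.4324, 0.8514, 1


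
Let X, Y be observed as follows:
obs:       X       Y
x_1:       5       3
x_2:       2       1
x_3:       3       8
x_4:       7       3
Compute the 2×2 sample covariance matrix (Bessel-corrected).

Step 1 — column means:
  mean(X) = (5 + 2 + 3 + 7) / 4 = 17/4 = 4.25
  mean(Y) = (3 + 1 + 8 + 3) / 4 = 15/4 = 3.75

Step 2 — sample covariance S[i,j] = (1/(n-1)) · Σ_k (x_{k,i} - mean_i) · (x_{k,j} - mean_j), with n-1 = 3.
  S[X,X] = ((0.75)·(0.75) + (-2.25)·(-2.25) + (-1.25)·(-1.25) + (2.75)·(2.75)) / 3 = 14.75/3 = 4.9167
  S[X,Y] = ((0.75)·(-0.75) + (-2.25)·(-2.75) + (-1.25)·(4.25) + (2.75)·(-0.75)) / 3 = -1.75/3 = -0.5833
  S[Y,Y] = ((-0.75)·(-0.75) + (-2.75)·(-2.75) + (4.25)·(4.25) + (-0.75)·(-0.75)) / 3 = 26.75/3 = 8.9167

S is symmetric (S[j,i] = S[i,j]). Assembling:

S = [[4.9167, -0.5833],
 [-0.5833, 8.9167]]


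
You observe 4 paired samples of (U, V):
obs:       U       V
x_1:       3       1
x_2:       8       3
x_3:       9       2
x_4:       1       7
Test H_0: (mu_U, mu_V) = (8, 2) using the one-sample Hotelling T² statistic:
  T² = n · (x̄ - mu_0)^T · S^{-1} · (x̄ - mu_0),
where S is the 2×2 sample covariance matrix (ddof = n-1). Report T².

Step 1 — sample mean vector:
  mean(U) = (3 + 8 + 9 + 1) / 4 = 21/4 = 5.25
  mean(V) = (1 + 3 + 2 + 7) / 4 = 13/4 = 3.25
  x̄ = (5.25, 3.25),  deviation x̄ - mu_0 = (5.25, 3.25) - (8, 2) = (-2.75, 1.25).

Step 2 — sample covariance matrix, S[i,j] = (1/(n-1)) · Σ_k (x_{k,i} - mean_i) · (x_{k,j} - mean_j), divisor n-1 = 3:
  S[U,U] = ((-2.25)·(-2.25) + (2.75)·(2.75) + (3.75)·(3.75) + (-4.25)·(-4.25)) / 3 = 44.75/3 = 14.9167
  S[U,V] = ((-2.25)·(-2.25) + (2.75)·(-0.25) + (3.75)·(-1.25) + (-4.25)·(3.75)) / 3 = -16.25/3 = -5.4167
  S[V,V] = ((-2.25)·(-2.25) + (-0.25)·(-0.25) + (-1.25)·(-1.25) + (3.75)·(3.75)) / 3 = 20.75/3 = 6.9167
  S = [[14.9167, -5.4167],
 [-5.4167, 6.9167]].

Step 3 — invert S. det(S) = 14.9167·6.9167 - (-5.4167)² = 73.8333.
  S^{-1} = (1/det) · [[d, -b], [-b, a]] = [[0.0937, 0.0734],
 [0.0734, 0.202]].

Step 4 — quadratic form (x̄ - mu_0)^T · S^{-1} · (x̄ - mu_0):
  S^{-1} · (x̄ - mu_0) = (-0.1659, 0.0508),
  (x̄ - mu_0)^T · [...] = (-2.75)·(-0.1659) + (1.25)·(0.0508) = 0.5198.

Step 5 — scale by n: T² = 4 · 0.5198 = 2.079.

T² ≈ 2.079


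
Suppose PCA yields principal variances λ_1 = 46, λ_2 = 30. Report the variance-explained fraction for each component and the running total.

Step 1 — total variance = trace(Sigma) = Σ λ_i = 46 + 30 = 76.

Step 2 — fraction explained by component i = λ_i / Σ λ:
  PC1: 46/76 = 0.6053
  PC2: 30/76 = 0.3947

Step 3 — cumulative fraction after k components = (λ_1 + ... + λ_k) / Σ λ:
  k = 1: 46/76 = 0.6053
  k = 2: (46 + 30)/76 = 76/76 = 1

Summary (fraction, with percent):

explained: PC1 0.6053 (60.53%), PC2 0.3947 (39.47%);  cumulative: 0.6053, 1


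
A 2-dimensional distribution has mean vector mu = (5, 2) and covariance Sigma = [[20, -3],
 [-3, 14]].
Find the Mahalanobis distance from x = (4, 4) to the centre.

Step 1 — centre the observation: (x - mu) = (-1, 2).

Step 2 — invert Sigma. det(Sigma) = 20·14 - (-3)² = 271.
  Sigma^{-1} = (1/det) · [[d, -b], [-b, a]] = [[0.0517, 0.0111],
 [0.0111, 0.0738]].

Step 3 — form the quadratic (x - mu)^T · Sigma^{-1} · (x - mu):
  Sigma^{-1} · (x - mu) = (-0.0295, 0.1365).
  (x - mu)^T · [Sigma^{-1} · (x - mu)] = (-1)·(-0.0295) + (2)·(0.1365) = 0.3026.

Step 4 — take square root: d = √(0.3026) ≈ 0.5501.

d(x, mu) = √(0.3026) ≈ 0.5501


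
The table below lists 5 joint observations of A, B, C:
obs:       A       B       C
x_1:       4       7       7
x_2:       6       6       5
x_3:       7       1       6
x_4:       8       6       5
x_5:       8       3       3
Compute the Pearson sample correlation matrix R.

Step 1 — column means:
  mean(A) = (4 + 6 + 7 + 8 + 8) / 5 = 33/5 = 6.6
  mean(B) = (7 + 6 + 1 + 6 + 3) / 5 = 23/5 = 4.6
  mean(C) = (7 + 5 + 6 + 5 + 3) / 5 = 26/5 = 5.2

Step 2 — sample variances and covariances s[i,j] = (1/(n-1)) · Σ_k (x_{k,i} - mean_i) · (x_{k,j} - mean_j), with n-1 = 4:
  s[A,A] = ((-2.6)·(-2.6) + (-0.6)·(-0.6) + (0.4)·(0.4) + (1.4)·(1.4) + (1.4)·(1.4)) / 4 = 11.2/4 = 2.8
  s[A,B] = ((-2.6)·(2.4) + (-0.6)·(1.4) + (0.4)·(-3.6) + (1.4)·(1.4) + (1.4)·(-1.6)) / 4 = -8.8/4 = -2.2
  s[A,C] = ((-2.6)·(1.8) + (-0.6)·(-0.2) + (0.4)·(0.8) + (1.4)·(-0.2) + (1.4)·(-2.2)) / 4 = -7.6/4 = -1.9
  s[B,B] = ((2.4)·(2.4) + (1.4)·(1.4) + (-3.6)·(-3.6) + (1.4)·(1.4) + (-1.6)·(-1.6)) / 4 = 25.2/4 = 6.3
  s[B,C] = ((2.4)·(1.8) + (1.4)·(-0.2) + (-3.6)·(0.8) + (1.4)·(-0.2) + (-1.6)·(-2.2)) / 4 = 4.4/4 = 1.1
  s[C,C] = ((1.8)·(1.8) + (-0.2)·(-0.2) + (0.8)·(0.8) + (-0.2)·(-0.2) + (-2.2)·(-2.2)) / 4 = 8.8/4 = 2.2
  Sample standard deviations s_i = √(s[i,i]):
  s(A) = √(2.8) = 1.6733
  s(B) = √(6.3) = 2.51
  s(C) = √(2.2) = 1.4832

Step 3 — r_{ij} = s_{ij} / (s_i · s_j):
  r[A,A] = 1 (diagonal).
  r[A,B] = -2.2 / (1.6733 · 2.51) = -2.2 / 4.2 = -0.5238
  r[A,C] = -1.9 / (1.6733 · 1.4832) = -1.9 / 2.4819 = -0.7655
  r[B,B] = 1 (diagonal).
  r[B,C] = 1.1 / (2.51 · 1.4832) = 1.1 / 3.7229 = 0.2955
  r[C,C] = 1 (diagonal).

R is symmetric with unit diagonal. Assembling:

R = [[1, -0.5238, -0.7655],
 [-0.5238, 1, 0.2955],
 [-0.7655, 0.2955, 1]]


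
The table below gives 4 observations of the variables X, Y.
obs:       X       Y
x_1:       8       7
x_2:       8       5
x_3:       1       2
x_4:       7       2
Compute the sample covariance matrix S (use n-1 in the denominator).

Step 1 — column means:
  mean(X) = (8 + 8 + 1 + 7) / 4 = 24/4 = 6
  mean(Y) = (7 + 5 + 2 + 2) / 4 = 16/4 = 4

Step 2 — sample covariance S[i,j] = (1/(n-1)) · Σ_k (x_{k,i} - mean_i) · (x_{k,j} - mean_j), with n-1 = 3.
  S[X,X] = ((2)·(2) + (2)·(2) + (-5)·(-5) + (1)·(1)) / 3 = 34/3 = 11.3333
  S[X,Y] = ((2)·(3) + (2)·(1) + (-5)·(-2) + (1)·(-2)) / 3 = 16/3 = 5.3333
  S[Y,Y] = ((3)·(3) + (1)·(1) + (-2)·(-2) + (-2)·(-2)) / 3 = 18/3 = 6

S is symmetric (S[j,i] = S[i,j]). Assembling:

S = [[11.3333, 5.3333],
 [5.3333, 6]]


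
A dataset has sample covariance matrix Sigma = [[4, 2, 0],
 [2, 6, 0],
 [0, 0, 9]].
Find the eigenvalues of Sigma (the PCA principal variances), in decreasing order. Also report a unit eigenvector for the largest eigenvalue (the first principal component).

Step 1 — characteristic polynomial p(λ) = det(λI - Sigma) = λ³ - tr·λ² + c_1·λ - det, where tr = trace, c_1 = sum of the principal 2×2 minors, det = det(Sigma):
  tr = 4 + 6 + 9 = 19,
  c_1 = (4·6 - (2)²) + (4·9 - (0)²) + (6·9 - (0)²) = 20 + 36 + 54 = 110,
  det = 4·(6·9 - (0)²) - (2)·((2)·9 - (0)·(0)) + (0)·((2)·(0) - 6·(0)) = 4·(54) - (2)·(18) + (0)·(0) = 180.
  So p(λ) = λ³ - 19λ² + 110λ - 180.
Step 2 — look for an integer root (rational root theorem: any rational root is an integer divisor of 180). Testing λ = 9:
  p(9) = 729 - 1539 + 990 - 180 = 0  ✓
  Dividing out (λ - 9): p(λ) = (λ - 9)(λ² - 10λ + 20).
Step 3 — remaining eigenvalues from the quadratic λ² - 10λ + 20 = 0:
  Δ = 10² - 4·20 = 100 - 80 = 20,  λ = (10 ± √20)/2 = (10 ± 4.4721)/2 ≈ 7.2361 or 2.7639.
  Sorted: λ_1 = 9,  λ_2 = 7.2361,  λ_3 = 2.7639  (check: sum = 19 = tr ✓).

Step 4 — unit eigenvector for λ_1 = 9: v spans the null space of (Sigma - λ_1 I), whose rows are
  r_1 = (-5, 2, 0),  r_2 = (2, -3, 0),  r_3 = (0, 0, 0).
  v is orthogonal to every row, so take v ∝ r_1 × r_2 = ((2)·(0) - (0)·(-3), (0)·(2) - (-5)·(0), (-5)·(-3) - (2)·(2)) = (0, 0, 11).
  Rescale (divide by 11): u = (0, 0, 1).
  ||u|| = √((0)² + (0)² + (1)²) = √(1) = 1,  v_1 = u/||u|| ≈ (0, 0, 1) (||v_1|| = 1).

λ_1 = 9,  λ_2 = 7.2361,  λ_3 = 2.7639;  v_1 ≈ (0, 0, 1)


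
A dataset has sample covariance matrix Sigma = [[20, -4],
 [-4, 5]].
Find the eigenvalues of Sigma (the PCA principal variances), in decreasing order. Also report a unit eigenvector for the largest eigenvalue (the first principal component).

Step 1 — characteristic polynomial of 2×2 Sigma:
  det(Sigma - λI) = λ² - trace · λ + det = 0.
  trace = 20 + 5 = 25, det = 20·5 - (-4)² = 84.
Step 2 — discriminant:
  Δ = trace² - 4·det = 625 - 336 = 289.
Step 3 — eigenvalues:
  λ = (trace ± √Δ)/2 = (25 ± 17)/2,
  λ_1 = 21,  λ_2 = 4.

Step 4 — unit eigenvector for λ_1: solve (Sigma - λ_1 I)v = 0. First row:
  (20 - 21)·v_x + (-4)·v_y = 0, i.e. (-1)·v_x + (-4)·v_y = 0,
  so v ∝ (b, λ_1 - a) = (-4, 1); multiply by -1 so the first entry is positive: u = (4, -1).
  ||u|| = √((4)² + (-1)²) = √(17) ≈ 4.1231,
  v_1 = u/||u|| ≈ (0.9701, -0.2425) (||v_1|| = 1).

λ_1 = 21,  λ_2 = 4;  v_1 ≈ (0.9701, -0.2425)


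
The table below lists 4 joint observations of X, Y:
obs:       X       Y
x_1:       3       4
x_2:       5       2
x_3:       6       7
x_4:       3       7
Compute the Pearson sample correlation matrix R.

Step 1 — column means:
  mean(X) = (3 + 5 + 6 + 3) / 4 = 17/4 = 4.25
  mean(Y) = (4 + 2 + 7 + 7) / 4 = 20/4 = 5

Step 2 — sample variances and covariances s[i,j] = (1/(n-1)) · Σ_k (x_{k,i} - mean_i) · (x_{k,j} - mean_j), with n-1 = 3:
  s[X,X] = ((-1.25)·(-1.25) + (0.75)·(0.75) + (1.75)·(1.75) + (-1.25)·(-1.25)) / 3 = 6.75/3 = 2.25
  s[X,Y] = ((-1.25)·(-1) + (0.75)·(-3) + (1.75)·(2) + (-1.25)·(2)) / 3 = 0/3 = 0
  s[Y,Y] = ((-1)·(-1) + (-3)·(-3) + (2)·(2) + (2)·(2)) / 3 = 18/3 = 6
  Sample standard deviations s_i = √(s[i,i]):
  s(X) = √(2.25) = 1.5
  s(Y) = √(6) = 2.4495

Step 3 — r_{ij} = s_{ij} / (s_i · s_j):
  r[X,X] = 1 (diagonal).
  r[X,Y] = 0 / (1.5 · 2.4495) = 0 / 3.6742 = 0
  r[Y,Y] = 1 (diagonal).

R is symmetric with unit diagonal. Assembling:

R = [[1, 0],
 [0, 1]]


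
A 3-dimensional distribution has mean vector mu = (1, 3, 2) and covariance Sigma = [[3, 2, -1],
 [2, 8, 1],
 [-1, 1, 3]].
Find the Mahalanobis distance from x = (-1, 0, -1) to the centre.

Step 1 — centre the observation: (x - mu) = (-2, -3, -3).

Step 2 — invert Sigma (cofactor / det for 3×3, or solve directly):
  Sigma^{-1} = [[0.5111, -0.1556, 0.2222],
 [-0.1556, 0.1778, -0.1111],
 [0.2222, -0.1111, 0.4444]].

Step 3 — form the quadratic (x - mu)^T · Sigma^{-1} · (x - mu):
  Sigma^{-1} · (x - mu) = (-1.2222, 0.1111, -1.4444).
  (x - mu)^T · [Sigma^{-1} · (x - mu)] = (-2)·(-1.2222) + (-3)·(0.1111) + (-3)·(-1.4444) = 6.4444.

Step 4 — take square root: d = √(6.4444) ≈ 2.5386.

d(x, mu) = √(6.4444) ≈ 2.5386
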